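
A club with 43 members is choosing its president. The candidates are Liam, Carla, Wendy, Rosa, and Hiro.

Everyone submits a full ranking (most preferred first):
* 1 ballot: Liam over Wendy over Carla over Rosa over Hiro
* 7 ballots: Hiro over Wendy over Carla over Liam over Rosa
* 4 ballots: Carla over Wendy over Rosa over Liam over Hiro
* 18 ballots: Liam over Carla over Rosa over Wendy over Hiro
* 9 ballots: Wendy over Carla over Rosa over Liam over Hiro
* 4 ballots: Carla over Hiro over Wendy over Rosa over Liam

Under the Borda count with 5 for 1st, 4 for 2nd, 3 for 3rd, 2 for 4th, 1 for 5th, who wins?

Liam: 1×5 + 7×2 + 4×2 + 18×5 + 9×2 + 4×1 = 139
Carla: 1×3 + 7×3 + 4×5 + 18×4 + 9×4 + 4×5 = 172
Wendy: 1×4 + 7×4 + 4×4 + 18×2 + 9×5 + 4×3 = 141
Rosa: 1×2 + 7×1 + 4×3 + 18×3 + 9×3 + 4×2 = 110
Hiro: 1×1 + 7×5 + 4×1 + 18×1 + 9×1 + 4×4 = 83

Carla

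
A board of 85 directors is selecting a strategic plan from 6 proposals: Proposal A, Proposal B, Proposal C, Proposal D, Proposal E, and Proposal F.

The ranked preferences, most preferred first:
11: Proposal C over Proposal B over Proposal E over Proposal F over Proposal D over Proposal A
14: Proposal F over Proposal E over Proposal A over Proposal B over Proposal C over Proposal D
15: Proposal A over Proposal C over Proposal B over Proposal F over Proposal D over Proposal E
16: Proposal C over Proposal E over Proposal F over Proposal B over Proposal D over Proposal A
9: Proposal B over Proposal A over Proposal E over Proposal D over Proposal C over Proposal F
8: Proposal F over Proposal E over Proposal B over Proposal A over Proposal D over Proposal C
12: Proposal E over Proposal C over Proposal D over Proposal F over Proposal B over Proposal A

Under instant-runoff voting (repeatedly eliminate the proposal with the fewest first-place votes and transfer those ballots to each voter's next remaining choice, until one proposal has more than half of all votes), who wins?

Round 1: Proposal A 15, Proposal B 9, Proposal C 27, Proposal D 0, Proposal E 12, Proposal F 22. Proposal D eliminated.
Round 2: Proposal A 15, Proposal B 9, Proposal C 27, Proposal E 12, Proposal F 22. Proposal B eliminated.
Round 3: Proposal A 24, Proposal C 27, Proposal E 12, Proposal F 22. Proposal E eliminated.
Round 4: Proposal A 24, Proposal C 39, Proposal F 22. Proposal F eliminated.
Round 5: Proposal A 46, Proposal C 39. Proposal A has a majority (≥43).

Proposal A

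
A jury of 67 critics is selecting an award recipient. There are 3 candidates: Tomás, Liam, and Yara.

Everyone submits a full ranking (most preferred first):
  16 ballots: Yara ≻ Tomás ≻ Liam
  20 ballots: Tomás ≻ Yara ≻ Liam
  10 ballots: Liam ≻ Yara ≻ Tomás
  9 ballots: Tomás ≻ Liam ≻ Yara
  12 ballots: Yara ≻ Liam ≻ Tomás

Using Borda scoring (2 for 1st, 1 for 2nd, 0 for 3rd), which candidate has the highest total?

Tomás: 16×1 + 20×2 + 10×0 + 9×2 + 12×0 = 74
Liam: 16×0 + 20×0 + 10×2 + 9×1 + 12×1 = 41
Yara: 16×2 + 20×1 + 10×1 + 9×0 + 12×2 = 86

Yara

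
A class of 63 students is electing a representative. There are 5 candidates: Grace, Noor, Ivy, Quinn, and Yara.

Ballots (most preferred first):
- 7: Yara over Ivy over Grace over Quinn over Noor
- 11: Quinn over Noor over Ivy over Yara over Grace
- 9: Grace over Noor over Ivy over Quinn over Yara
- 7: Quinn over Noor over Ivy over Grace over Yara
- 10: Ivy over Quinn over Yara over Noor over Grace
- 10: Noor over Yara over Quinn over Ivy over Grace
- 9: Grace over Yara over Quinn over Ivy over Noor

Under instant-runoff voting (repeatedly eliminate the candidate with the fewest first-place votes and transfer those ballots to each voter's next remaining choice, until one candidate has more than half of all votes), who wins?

Quinn

Round 1: Grace 18, Noor 10, Ivy 10, Quinn 18, Yara 7. Yara eliminated.
Round 2: Grace 18, Noor 10, Ivy 17, Quinn 18. Noor eliminated.
Round 3: Grace 18, Ivy 17, Quinn 28. Ivy eliminated.
Round 4: Grace 25, Quinn 38. Quinn has a majority (≥32).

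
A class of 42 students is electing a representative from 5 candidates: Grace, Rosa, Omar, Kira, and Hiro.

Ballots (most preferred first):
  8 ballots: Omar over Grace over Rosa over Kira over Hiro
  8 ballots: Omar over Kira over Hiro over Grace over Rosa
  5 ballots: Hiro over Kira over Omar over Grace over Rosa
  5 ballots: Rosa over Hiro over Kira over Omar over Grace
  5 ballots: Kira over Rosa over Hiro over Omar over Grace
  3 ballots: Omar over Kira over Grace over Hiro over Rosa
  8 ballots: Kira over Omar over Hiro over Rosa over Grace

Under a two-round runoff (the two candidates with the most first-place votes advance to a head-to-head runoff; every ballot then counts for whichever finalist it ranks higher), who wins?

Kira

Round 1 first-place votes: Grace 0, Rosa 5, Omar 19, Kira 13, Hiro 5. Omar and Kira advance.
Runoff: Omar is ranked above Kira on 19 ballots, Kira above Omar on 23.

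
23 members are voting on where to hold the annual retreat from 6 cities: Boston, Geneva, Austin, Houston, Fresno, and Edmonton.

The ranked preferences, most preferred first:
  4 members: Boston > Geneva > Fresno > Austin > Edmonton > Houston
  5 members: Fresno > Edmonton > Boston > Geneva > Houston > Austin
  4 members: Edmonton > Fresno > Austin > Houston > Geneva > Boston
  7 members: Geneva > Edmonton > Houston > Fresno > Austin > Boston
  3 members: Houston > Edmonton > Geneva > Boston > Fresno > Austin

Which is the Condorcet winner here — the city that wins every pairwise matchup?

Edmonton

Edmonton vs Boston: 19–4
Edmonton vs Geneva: 12–11
Edmonton vs Austin: 19–4
Edmonton vs Houston: 20–3
Edmonton vs Fresno: 14–9
Edmonton beats every other city.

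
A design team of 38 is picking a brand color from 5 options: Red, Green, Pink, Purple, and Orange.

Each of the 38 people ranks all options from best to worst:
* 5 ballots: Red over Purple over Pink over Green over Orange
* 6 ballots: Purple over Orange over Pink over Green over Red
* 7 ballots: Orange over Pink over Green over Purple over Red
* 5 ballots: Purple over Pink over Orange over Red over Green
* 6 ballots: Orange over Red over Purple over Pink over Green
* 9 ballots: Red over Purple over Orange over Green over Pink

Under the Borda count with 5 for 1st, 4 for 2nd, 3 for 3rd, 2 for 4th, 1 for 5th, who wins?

Red: 5×5 + 6×1 + 7×1 + 5×2 + 6×4 + 9×5 = 117
Green: 5×2 + 6×2 + 7×3 + 5×1 + 6×1 + 9×2 = 72
Pink: 5×3 + 6×3 + 7×4 + 5×4 + 6×2 + 9×1 = 102
Purple: 5×4 + 6×5 + 7×2 + 5×5 + 6×3 + 9×4 = 143
Orange: 5×1 + 6×4 + 7×5 + 5×3 + 6×5 + 9×3 = 136

Purple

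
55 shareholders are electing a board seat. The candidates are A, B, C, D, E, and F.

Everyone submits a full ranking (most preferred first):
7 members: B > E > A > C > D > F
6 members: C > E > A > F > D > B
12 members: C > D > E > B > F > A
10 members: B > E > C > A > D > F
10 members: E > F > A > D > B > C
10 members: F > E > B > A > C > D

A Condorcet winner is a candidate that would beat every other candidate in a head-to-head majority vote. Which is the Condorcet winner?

E vs A: 55–0
E vs B: 38–17
E vs C: 37–18
E vs D: 43–12
E vs F: 45–10
E beats every other candidate.

E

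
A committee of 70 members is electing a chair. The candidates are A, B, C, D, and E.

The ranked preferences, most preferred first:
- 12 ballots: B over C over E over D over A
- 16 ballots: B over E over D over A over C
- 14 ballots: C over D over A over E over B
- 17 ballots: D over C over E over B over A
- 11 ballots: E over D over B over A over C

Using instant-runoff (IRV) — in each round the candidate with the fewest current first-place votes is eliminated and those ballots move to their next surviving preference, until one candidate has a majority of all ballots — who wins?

D

Round 1: A 0, B 28, C 14, D 17, E 11. A eliminated.
Round 2: B 28, C 14, D 17, E 11. E eliminated.
Round 3: B 28, C 14, D 28. C eliminated.
Round 4: B 28, D 42. D has a majority (≥36).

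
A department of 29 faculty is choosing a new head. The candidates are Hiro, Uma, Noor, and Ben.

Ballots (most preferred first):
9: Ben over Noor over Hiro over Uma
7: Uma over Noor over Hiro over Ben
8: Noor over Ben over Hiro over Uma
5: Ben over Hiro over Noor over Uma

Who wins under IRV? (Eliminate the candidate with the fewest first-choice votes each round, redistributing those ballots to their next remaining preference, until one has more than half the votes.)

Round 1: Hiro 0, Uma 7, Noor 8, Ben 14. Hiro eliminated.
Round 2: Uma 7, Noor 8, Ben 14. Uma eliminated.
Round 3: Noor 15, Ben 14. Noor has a majority (≥15).

Noor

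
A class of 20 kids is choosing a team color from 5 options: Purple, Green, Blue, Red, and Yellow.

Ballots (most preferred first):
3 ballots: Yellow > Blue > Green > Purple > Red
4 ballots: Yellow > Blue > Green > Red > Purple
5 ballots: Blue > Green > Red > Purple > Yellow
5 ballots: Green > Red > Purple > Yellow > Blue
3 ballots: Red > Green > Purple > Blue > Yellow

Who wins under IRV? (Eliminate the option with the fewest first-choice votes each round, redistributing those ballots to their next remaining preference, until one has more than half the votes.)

Round 1: Purple 0, Green 5, Blue 5, Red 3, Yellow 7. Purple eliminated.
Round 2: Green 5, Blue 5, Red 3, Yellow 7. Red eliminated.
Round 3: Green 8, Blue 5, Yellow 7. Blue eliminated.
Round 4: Green 13, Yellow 7. Green has a majority (≥11).

Green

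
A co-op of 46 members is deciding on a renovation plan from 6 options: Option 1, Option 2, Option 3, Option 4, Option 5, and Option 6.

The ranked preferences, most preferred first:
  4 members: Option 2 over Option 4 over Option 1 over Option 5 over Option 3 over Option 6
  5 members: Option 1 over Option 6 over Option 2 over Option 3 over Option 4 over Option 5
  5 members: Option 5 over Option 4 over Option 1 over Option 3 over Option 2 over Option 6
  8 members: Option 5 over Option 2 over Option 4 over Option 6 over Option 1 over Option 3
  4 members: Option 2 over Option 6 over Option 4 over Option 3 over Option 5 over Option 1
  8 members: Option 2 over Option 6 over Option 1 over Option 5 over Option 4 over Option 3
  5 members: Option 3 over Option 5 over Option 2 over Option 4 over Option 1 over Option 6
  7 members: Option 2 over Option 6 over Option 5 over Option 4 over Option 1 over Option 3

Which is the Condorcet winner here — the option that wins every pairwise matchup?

Option 2

Option 2 vs Option 1: 36–10
Option 2 vs Option 3: 36–10
Option 2 vs Option 4: 41–5
Option 2 vs Option 5: 28–18
Option 2 vs Option 6: 41–5
Option 2 beats every other option.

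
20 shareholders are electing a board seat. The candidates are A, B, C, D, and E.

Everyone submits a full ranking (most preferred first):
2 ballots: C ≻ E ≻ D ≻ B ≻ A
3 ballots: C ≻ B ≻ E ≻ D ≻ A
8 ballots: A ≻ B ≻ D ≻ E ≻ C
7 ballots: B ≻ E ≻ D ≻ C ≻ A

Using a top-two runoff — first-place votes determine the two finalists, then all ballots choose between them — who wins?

B

Round 1 first-place votes: A 8, B 7, C 5, D 0, E 0. A and B advance.
Runoff: A is ranked above B on 8 ballots, B above A on 12.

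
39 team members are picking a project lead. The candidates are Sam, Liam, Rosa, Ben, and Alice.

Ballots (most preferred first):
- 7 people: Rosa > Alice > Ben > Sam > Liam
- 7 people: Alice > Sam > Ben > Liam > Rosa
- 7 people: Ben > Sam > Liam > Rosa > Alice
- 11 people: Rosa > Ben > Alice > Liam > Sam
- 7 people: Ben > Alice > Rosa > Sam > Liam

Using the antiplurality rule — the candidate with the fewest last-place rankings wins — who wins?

Last-place votes: Sam 11, Liam 14, Rosa 7, Ben 0, Alice 7.

Ben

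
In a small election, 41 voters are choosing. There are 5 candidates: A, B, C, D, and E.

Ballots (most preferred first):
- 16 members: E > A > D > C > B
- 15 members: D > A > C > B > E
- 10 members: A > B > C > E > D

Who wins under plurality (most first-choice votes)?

First-place votes: A 10, B 0, C 0, D 15, E 16.

E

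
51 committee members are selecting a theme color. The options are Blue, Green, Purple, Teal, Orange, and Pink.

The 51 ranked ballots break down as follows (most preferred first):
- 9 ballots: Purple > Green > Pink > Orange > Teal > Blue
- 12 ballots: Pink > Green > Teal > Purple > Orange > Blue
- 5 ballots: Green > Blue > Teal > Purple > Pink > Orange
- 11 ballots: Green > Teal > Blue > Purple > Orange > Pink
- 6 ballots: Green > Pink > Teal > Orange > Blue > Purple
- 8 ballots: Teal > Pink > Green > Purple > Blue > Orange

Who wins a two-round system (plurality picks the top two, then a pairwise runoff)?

Round 1 first-place votes: Blue 0, Green 22, Purple 9, Teal 8, Orange 0, Pink 12. Green and Pink advance.
Runoff: Green is ranked above Pink on 31 ballots, Pink above Green on 20.

Green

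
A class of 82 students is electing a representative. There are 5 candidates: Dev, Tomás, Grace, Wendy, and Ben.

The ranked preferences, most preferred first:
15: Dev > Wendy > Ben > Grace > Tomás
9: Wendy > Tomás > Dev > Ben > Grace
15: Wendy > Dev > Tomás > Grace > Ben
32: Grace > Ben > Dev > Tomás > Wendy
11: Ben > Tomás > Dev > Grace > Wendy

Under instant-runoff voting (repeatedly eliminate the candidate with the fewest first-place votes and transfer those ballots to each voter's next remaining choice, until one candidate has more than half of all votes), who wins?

Dev

Round 1: Dev 15, Tomás 0, Grace 32, Wendy 24, Ben 11. Tomás eliminated.
Round 2: Dev 15, Grace 32, Wendy 24, Ben 11. Ben eliminated.
Round 3: Dev 26, Grace 32, Wendy 24. Wendy eliminated.
Round 4: Dev 50, Grace 32. Dev has a majority (≥42).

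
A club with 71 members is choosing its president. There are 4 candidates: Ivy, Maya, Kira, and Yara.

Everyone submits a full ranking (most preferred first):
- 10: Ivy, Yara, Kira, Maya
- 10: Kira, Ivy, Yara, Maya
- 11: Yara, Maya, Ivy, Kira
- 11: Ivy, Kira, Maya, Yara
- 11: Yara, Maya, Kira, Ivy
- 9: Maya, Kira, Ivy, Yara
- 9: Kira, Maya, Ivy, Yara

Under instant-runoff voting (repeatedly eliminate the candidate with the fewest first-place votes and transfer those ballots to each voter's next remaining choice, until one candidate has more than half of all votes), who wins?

Kira

Round 1: Ivy 21, Maya 9, Kira 19, Yara 22. Maya eliminated.
Round 2: Ivy 21, Kira 28, Yara 22. Ivy eliminated.
Round 3: Kira 39, Yara 32. Kira has a majority (≥36).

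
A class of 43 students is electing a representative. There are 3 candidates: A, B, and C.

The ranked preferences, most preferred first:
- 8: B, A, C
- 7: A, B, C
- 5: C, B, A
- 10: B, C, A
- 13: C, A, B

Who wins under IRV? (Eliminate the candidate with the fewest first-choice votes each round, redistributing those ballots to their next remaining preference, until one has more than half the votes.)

B

Round 1: A 7, B 18, C 18. A eliminated.
Round 2: B 25, C 18. B has a majority (≥22).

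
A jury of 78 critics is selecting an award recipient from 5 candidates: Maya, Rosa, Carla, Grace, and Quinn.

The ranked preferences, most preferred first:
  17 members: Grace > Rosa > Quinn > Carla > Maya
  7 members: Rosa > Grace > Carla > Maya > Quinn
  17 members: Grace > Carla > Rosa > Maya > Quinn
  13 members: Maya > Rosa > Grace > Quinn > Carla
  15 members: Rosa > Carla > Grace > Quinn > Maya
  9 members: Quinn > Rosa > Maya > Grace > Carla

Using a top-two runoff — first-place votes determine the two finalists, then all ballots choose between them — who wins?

Rosa

Round 1 first-place votes: Maya 13, Rosa 22, Carla 0, Grace 34, Quinn 9. Grace and Rosa advance.
Runoff: Grace is ranked above Rosa on 34 ballots, Rosa above Grace on 44.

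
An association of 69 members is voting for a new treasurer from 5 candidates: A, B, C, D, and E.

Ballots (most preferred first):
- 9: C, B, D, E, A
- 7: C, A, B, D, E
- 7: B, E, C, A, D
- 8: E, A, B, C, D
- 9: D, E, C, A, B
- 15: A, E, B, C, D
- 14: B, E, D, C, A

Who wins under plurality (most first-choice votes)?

B

First-place votes: A 15, B 21, C 16, D 9, E 8.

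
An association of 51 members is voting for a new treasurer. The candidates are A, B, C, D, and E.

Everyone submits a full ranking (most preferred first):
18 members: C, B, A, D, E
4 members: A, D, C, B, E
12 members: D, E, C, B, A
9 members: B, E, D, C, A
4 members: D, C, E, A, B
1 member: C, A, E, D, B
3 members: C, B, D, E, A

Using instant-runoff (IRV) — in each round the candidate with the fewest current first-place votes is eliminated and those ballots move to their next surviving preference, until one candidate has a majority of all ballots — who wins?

Round 1: A 4, B 9, C 22, D 16, E 0. E eliminated.
Round 2: A 4, B 9, C 22, D 16. A eliminated.
Round 3: B 9, C 22, D 20. B eliminated.
Round 4: C 22, D 29. D has a majority (≥26).

D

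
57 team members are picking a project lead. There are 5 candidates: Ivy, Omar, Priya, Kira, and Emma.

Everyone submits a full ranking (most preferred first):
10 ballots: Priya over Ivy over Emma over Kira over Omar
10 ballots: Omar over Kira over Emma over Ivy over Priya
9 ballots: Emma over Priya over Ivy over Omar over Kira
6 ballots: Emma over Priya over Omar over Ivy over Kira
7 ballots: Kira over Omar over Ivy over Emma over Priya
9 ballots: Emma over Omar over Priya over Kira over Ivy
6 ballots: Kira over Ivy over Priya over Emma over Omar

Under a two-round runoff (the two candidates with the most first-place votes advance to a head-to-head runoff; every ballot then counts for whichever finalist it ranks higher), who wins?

Emma

Round 1 first-place votes: Ivy 0, Omar 10, Priya 10, Kira 13, Emma 24. Emma and Kira advance.
Runoff: Emma is ranked above Kira on 34 ballots, Kira above Emma on 23.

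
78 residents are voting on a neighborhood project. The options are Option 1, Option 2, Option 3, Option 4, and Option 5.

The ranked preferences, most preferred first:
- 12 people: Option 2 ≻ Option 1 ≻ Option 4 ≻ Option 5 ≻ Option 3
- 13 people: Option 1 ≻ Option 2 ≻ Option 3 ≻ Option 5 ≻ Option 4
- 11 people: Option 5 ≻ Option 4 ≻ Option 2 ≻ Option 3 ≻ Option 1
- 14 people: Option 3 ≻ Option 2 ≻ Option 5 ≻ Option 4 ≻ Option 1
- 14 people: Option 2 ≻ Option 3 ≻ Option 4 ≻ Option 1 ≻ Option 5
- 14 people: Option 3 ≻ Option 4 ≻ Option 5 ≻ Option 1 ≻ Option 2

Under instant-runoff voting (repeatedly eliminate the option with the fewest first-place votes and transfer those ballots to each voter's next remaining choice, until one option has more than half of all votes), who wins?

Round 1: Option 1 13, Option 2 26, Option 3 28, Option 4 0, Option 5 11. Option 4 eliminated.
Round 2: Option 1 13, Option 2 26, Option 3 28, Option 5 11. Option 5 eliminated.
Round 3: Option 1 13, Option 2 37, Option 3 28. Option 1 eliminated.
Round 4: Option 2 50, Option 3 28. Option 2 has a majority (≥40).

Option 2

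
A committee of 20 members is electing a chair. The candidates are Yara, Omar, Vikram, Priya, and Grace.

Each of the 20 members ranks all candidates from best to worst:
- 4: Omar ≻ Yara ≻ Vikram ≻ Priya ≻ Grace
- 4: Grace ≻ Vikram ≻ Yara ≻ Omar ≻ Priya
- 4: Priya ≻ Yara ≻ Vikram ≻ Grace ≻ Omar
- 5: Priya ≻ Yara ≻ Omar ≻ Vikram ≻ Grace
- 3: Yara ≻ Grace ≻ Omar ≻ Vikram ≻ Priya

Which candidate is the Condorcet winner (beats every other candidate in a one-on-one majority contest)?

Yara

Yara vs Omar: 16–4
Yara vs Vikram: 16–4
Yara vs Priya: 11–9
Yara vs Grace: 16–4
Yara beats every other candidate.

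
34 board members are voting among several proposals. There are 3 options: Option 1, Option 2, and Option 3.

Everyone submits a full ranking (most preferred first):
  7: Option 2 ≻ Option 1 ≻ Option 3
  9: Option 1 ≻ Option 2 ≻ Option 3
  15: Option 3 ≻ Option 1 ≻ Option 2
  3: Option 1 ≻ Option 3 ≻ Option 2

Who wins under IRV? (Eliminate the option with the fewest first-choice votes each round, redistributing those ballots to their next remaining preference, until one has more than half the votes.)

Round 1: Option 1 12, Option 2 7, Option 3 15. Option 2 eliminated.
Round 2: Option 1 19, Option 3 15. Option 1 has a majority (≥18).

Option 1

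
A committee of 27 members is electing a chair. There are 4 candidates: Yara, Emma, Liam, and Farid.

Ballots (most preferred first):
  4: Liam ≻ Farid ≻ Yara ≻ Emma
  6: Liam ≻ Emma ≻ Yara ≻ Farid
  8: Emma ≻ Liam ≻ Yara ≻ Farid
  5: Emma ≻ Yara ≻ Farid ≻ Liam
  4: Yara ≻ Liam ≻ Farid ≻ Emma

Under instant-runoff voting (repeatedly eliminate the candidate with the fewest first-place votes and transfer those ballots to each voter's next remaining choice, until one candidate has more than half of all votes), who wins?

Round 1: Yara 4, Emma 13, Liam 10, Farid 0. Farid eliminated.
Round 2: Yara 4, Emma 13, Liam 10. Yara eliminated.
Round 3: Emma 13, Liam 14. Liam has a majority (≥14).

Liam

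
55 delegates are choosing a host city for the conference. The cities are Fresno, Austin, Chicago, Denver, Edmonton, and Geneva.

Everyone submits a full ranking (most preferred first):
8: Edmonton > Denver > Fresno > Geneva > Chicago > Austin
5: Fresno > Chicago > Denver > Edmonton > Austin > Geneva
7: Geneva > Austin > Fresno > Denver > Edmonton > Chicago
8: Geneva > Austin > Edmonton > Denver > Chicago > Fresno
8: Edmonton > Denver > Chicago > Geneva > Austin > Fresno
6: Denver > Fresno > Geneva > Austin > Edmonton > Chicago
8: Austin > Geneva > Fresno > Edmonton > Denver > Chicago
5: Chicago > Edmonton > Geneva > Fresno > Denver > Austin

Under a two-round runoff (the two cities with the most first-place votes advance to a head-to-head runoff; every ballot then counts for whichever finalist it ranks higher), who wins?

Geneva

Round 1 first-place votes: Fresno 5, Austin 8, Chicago 5, Denver 6, Edmonton 16, Geneva 15. Edmonton and Geneva advance.
Runoff: Edmonton is ranked above Geneva on 26 ballots, Geneva above Edmonton on 29.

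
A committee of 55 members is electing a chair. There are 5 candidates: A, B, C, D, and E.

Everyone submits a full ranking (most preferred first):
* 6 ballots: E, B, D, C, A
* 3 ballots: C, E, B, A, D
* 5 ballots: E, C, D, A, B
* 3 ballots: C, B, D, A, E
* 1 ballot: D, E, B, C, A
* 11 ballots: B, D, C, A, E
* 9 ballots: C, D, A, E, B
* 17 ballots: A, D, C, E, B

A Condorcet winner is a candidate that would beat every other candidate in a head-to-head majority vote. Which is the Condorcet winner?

D

D vs A: 35–20
D vs B: 32–23
D vs C: 35–20
D vs E: 41–14
D beats every other candidate.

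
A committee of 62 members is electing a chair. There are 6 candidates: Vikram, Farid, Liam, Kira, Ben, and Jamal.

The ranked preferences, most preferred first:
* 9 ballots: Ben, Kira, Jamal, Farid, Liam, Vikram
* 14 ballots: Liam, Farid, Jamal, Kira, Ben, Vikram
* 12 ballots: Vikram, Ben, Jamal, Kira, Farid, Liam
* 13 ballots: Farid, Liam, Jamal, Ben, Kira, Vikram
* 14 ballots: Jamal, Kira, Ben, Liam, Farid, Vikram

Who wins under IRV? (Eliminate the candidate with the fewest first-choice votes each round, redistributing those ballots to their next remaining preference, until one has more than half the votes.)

Round 1: Vikram 12, Farid 13, Liam 14, Kira 0, Ben 9, Jamal 14. Kira eliminated.
Round 2: Vikram 12, Farid 13, Liam 14, Ben 9, Jamal 14. Ben eliminated.
Round 3: Vikram 12, Farid 13, Liam 14, Jamal 23. Vikram eliminated.
Round 4: Farid 13, Liam 14, Jamal 35. Jamal has a majority (≥32).

Jamal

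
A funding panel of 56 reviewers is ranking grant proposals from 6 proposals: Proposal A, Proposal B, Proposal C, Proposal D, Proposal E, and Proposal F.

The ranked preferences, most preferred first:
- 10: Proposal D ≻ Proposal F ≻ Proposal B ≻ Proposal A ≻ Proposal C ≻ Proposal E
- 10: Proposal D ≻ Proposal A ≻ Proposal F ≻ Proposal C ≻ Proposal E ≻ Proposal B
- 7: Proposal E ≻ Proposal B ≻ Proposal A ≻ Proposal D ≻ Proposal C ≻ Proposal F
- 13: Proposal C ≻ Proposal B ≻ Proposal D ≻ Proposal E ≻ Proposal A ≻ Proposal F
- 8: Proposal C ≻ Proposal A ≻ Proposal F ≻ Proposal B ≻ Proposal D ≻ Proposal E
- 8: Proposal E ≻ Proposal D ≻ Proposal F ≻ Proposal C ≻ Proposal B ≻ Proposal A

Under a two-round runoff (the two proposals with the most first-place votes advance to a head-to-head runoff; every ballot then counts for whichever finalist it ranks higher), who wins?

Proposal D

Round 1 first-place votes: Proposal A 0, Proposal B 0, Proposal C 21, Proposal D 20, Proposal E 15, Proposal F 0. Proposal C and Proposal D advance.
Runoff: Proposal C is ranked above Proposal D on 21 ballots, Proposal D above Proposal C on 35.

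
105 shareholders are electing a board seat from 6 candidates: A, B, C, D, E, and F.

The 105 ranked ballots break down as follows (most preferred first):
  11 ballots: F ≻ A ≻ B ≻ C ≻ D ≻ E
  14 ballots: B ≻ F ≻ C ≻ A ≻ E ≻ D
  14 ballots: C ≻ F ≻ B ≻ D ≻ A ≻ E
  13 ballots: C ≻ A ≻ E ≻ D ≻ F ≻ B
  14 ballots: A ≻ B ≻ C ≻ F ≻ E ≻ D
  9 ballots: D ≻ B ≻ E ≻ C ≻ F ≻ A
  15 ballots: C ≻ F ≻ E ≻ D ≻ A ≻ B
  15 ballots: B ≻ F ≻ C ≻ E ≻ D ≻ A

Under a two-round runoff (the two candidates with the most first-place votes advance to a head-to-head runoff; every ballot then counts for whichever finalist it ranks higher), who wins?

Round 1 first-place votes: A 14, B 29, C 42, D 9, E 0, F 11. C and B advance.
Runoff: C is ranked above B on 42 ballots, B above C on 63.

B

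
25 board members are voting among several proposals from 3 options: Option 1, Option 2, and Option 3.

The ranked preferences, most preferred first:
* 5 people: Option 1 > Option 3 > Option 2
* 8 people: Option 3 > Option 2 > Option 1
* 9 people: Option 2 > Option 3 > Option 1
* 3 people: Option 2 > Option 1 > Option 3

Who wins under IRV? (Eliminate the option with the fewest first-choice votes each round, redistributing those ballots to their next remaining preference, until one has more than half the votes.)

Round 1: Option 1 5, Option 2 12, Option 3 8. Option 1 eliminated.
Round 2: Option 2 12, Option 3 13. Option 3 has a majority (≥13).

Option 3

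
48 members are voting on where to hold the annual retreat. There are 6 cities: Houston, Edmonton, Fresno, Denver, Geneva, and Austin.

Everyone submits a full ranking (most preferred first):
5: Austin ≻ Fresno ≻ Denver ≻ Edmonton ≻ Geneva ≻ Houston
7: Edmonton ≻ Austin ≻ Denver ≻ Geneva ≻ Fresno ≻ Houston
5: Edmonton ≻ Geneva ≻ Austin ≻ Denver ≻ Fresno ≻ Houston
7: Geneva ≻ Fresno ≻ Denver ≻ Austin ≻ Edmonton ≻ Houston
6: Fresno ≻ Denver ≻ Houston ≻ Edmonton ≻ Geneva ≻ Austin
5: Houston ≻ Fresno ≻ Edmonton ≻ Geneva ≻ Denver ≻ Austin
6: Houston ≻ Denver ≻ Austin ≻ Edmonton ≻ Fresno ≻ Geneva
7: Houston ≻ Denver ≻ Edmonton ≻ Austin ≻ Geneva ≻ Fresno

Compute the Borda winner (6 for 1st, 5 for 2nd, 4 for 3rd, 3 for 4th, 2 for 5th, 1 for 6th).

Denver

Houston: 5×1 + 7×1 + 5×1 + 7×1 + 6×4 + 5×6 + 6×6 + 7×6 = 156
Edmonton: 5×3 + 7×6 + 5×6 + 7×2 + 6×3 + 5×4 + 6×3 + 7×4 = 185
Fresno: 5×5 + 7×2 + 5×2 + 7×5 + 6×6 + 5×5 + 6×2 + 7×1 = 164
Denver: 5×4 + 7×4 + 5×3 + 7×4 + 6×5 + 5×2 + 6×5 + 7×5 = 196
Geneva: 5×2 + 7×3 + 5×5 + 7×6 + 6×2 + 5×3 + 6×1 + 7×2 = 145
Austin: 5×6 + 7×5 + 5×4 + 7×3 + 6×1 + 5×1 + 6×4 + 7×3 = 162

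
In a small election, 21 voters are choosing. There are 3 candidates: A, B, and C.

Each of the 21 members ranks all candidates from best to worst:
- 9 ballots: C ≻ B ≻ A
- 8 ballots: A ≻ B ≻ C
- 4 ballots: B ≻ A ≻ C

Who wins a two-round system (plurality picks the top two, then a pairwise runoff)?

Round 1 first-place votes: A 8, B 4, C 9. C and A advance.
Runoff: C is ranked above A on 9 ballots, A above C on 12.

A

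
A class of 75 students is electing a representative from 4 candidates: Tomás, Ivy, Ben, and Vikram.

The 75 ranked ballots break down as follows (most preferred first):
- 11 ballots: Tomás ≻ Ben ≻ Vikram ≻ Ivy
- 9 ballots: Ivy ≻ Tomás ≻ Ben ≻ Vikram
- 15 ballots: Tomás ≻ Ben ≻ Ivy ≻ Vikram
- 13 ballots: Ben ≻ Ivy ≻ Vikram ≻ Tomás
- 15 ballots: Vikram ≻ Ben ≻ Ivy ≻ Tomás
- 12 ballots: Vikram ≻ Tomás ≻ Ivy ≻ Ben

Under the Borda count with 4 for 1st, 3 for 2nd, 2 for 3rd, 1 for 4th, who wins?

Tomás: 11×4 + 9×3 + 15×4 + 13×1 + 15×1 + 12×3 = 195
Ivy: 11×1 + 9×4 + 15×2 + 13×3 + 15×2 + 12×2 = 170
Ben: 11×3 + 9×2 + 15×3 + 13×4 + 15×3 + 12×1 = 205
Vikram: 11×2 + 9×1 + 15×1 + 13×2 + 15×4 + 12×4 = 180

Ben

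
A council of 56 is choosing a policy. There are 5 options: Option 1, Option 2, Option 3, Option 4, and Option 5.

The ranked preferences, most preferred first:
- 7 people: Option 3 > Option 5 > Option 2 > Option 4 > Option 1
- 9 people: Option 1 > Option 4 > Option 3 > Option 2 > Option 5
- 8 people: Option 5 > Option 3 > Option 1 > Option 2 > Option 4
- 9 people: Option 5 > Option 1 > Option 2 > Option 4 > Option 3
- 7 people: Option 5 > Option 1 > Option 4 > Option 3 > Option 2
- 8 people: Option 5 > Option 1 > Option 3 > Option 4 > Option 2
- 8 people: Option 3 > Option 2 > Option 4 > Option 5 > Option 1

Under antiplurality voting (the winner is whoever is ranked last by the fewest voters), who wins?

Last-place votes: Option 1 15, Option 2 15, Option 3 9, Option 4 8, Option 5 9.

Option 4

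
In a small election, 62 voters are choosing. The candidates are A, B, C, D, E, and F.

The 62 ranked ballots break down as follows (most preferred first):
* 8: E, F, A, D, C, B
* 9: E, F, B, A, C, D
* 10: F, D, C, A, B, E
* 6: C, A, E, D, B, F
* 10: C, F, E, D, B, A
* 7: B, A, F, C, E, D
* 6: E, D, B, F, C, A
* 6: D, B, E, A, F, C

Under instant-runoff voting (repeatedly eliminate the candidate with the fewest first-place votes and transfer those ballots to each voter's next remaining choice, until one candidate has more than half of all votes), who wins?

C

Round 1: A 0, B 7, C 16, D 6, E 23, F 10. A eliminated.
Round 2: B 7, C 16, D 6, E 23, F 10. D eliminated.
Round 3: B 13, C 16, E 23, F 10. F eliminated.
Round 4: B 13, C 26, E 23. B eliminated.
Round 5: C 33, E 29. C has a majority (≥32).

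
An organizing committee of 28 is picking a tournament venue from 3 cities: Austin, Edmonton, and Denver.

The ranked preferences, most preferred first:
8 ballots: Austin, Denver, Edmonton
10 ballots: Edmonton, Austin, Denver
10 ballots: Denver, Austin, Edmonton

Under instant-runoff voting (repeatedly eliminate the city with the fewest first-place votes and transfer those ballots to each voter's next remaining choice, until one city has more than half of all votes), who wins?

Round 1: Austin 8, Edmonton 10, Denver 10. Austin eliminated.
Round 2: Edmonton 10, Denver 18. Denver has a majority (≥15).

Denver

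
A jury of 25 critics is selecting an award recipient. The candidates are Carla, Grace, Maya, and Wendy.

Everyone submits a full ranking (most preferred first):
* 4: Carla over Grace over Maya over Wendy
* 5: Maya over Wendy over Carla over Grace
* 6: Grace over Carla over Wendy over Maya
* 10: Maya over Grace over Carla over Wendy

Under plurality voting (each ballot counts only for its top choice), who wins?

First-place votes: Carla 4, Grace 6, Maya 15, Wendy 0.

Maya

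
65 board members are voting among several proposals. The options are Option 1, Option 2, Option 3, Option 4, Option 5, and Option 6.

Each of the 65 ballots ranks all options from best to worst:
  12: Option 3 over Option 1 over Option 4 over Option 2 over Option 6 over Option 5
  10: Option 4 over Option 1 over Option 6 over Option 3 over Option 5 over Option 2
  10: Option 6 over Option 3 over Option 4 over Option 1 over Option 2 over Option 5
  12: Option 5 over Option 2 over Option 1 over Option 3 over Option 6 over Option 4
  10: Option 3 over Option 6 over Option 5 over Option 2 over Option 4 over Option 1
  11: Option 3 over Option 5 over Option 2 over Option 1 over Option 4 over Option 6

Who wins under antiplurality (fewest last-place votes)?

Option 3

Last-place votes: Option 1 10, Option 2 10, Option 3 0, Option 4 12, Option 5 22, Option 6 11.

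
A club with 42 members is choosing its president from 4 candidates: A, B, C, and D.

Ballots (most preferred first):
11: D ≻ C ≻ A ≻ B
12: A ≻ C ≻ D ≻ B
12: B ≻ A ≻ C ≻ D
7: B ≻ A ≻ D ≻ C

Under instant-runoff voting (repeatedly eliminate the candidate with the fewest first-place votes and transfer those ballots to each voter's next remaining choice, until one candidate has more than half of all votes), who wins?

A

Round 1: A 12, B 19, C 0, D 11. C eliminated.
Round 2: A 12, B 19, D 11. D eliminated.
Round 3: A 23, B 19. A has a majority (≥22).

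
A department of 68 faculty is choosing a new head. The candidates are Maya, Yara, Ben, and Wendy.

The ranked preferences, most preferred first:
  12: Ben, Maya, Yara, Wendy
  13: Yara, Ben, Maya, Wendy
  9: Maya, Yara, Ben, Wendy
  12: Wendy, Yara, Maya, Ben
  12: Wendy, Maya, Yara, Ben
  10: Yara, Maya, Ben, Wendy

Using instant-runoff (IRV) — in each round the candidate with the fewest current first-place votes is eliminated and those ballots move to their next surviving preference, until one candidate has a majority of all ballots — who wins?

Round 1: Maya 9, Yara 23, Ben 12, Wendy 24. Maya eliminated.
Round 2: Yara 32, Ben 12, Wendy 24. Ben eliminated.
Round 3: Yara 44, Wendy 24. Yara has a majority (≥35).

Yara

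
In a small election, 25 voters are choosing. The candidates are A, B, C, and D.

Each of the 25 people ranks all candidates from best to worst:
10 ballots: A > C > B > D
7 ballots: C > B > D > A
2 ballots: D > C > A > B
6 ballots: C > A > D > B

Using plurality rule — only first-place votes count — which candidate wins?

C

First-place votes: A 10, B 0, C 13, D 2.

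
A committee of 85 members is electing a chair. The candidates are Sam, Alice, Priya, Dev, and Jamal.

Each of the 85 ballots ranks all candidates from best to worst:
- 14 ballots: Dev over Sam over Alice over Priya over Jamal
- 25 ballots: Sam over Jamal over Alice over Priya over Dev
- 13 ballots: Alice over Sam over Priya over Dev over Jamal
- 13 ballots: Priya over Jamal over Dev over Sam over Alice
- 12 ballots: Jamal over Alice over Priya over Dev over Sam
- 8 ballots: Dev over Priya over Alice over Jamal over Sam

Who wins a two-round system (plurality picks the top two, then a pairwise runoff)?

Round 1 first-place votes: Sam 25, Alice 13, Priya 13, Dev 22, Jamal 12. Sam and Dev advance.
Runoff: Sam is ranked above Dev on 38 ballots, Dev above Sam on 47.

Dev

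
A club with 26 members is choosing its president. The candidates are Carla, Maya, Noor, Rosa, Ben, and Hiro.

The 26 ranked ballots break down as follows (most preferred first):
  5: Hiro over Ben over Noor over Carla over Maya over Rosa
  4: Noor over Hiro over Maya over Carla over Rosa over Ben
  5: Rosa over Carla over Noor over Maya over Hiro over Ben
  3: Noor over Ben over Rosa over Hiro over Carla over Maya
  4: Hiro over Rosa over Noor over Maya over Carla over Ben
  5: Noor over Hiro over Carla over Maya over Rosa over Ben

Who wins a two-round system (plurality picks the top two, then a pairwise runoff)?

Noor

Round 1 first-place votes: Carla 0, Maya 0, Noor 12, Rosa 5, Ben 0, Hiro 9. Noor and Hiro advance.
Runoff: Noor is ranked above Hiro on 17 ballots, Hiro above Noor on 9.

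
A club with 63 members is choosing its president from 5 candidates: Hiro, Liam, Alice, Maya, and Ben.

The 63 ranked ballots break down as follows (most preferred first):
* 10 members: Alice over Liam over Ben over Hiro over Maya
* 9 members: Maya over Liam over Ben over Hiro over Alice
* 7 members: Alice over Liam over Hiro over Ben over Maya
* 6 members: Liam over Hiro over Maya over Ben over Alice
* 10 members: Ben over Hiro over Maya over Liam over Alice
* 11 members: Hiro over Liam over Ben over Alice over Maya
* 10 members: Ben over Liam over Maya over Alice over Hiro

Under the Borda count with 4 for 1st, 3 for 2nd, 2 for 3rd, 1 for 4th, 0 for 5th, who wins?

Liam

Hiro: 10×1 + 9×1 + 7×2 + 6×3 + 10×3 + 11×4 + 10×0 = 125
Liam: 10×3 + 9×3 + 7×3 + 6×4 + 10×1 + 11×3 + 10×3 = 175
Alice: 10×4 + 9×0 + 7×4 + 6×0 + 10×0 + 11×1 + 10×1 = 89
Maya: 10×0 + 9×4 + 7×0 + 6×2 + 10×2 + 11×0 + 10×2 = 88
Ben: 10×2 + 9×2 + 7×1 + 6×1 + 10×4 + 11×2 + 10×4 = 153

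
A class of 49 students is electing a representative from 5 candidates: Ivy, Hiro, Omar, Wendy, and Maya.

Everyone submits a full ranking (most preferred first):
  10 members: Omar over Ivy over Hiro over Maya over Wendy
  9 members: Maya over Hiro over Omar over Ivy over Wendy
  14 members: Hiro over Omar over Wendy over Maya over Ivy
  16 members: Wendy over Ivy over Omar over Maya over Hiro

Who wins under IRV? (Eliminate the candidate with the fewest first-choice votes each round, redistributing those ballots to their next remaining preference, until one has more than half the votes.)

Hiro

Round 1: Ivy 0, Hiro 14, Omar 10, Wendy 16, Maya 9. Ivy eliminated.
Round 2: Hiro 14, Omar 10, Wendy 16, Maya 9. Maya eliminated.
Round 3: Hiro 23, Omar 10, Wendy 16. Omar eliminated.
Round 4: Hiro 33, Wendy 16. Hiro has a majority (≥25).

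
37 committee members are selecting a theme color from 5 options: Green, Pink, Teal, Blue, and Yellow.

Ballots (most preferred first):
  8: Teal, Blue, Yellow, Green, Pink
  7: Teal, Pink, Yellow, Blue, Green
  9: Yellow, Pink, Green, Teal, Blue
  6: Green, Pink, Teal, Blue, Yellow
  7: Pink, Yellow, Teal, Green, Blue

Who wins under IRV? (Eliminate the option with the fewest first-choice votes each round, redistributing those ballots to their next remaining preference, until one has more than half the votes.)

Round 1: Green 6, Pink 7, Teal 15, Blue 0, Yellow 9. Blue eliminated.
Round 2: Green 6, Pink 7, Teal 15, Yellow 9. Green eliminated.
Round 3: Pink 13, Teal 15, Yellow 9. Yellow eliminated.
Round 4: Pink 22, Teal 15. Pink has a majority (≥19).

Pink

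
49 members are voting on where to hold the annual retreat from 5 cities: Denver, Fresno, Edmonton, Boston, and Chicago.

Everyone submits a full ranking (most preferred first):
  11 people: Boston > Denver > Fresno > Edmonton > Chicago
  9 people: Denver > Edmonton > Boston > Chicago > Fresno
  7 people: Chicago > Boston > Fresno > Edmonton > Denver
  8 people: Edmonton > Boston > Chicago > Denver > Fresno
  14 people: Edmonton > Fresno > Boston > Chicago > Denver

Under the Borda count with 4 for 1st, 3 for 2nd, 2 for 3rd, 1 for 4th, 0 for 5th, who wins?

Denver: 11×3 + 9×4 + 7×0 + 8×1 + 14×0 = 77
Fresno: 11×2 + 9×0 + 7×2 + 8×0 + 14×3 = 78
Edmonton: 11×1 + 9×3 + 7×1 + 8×4 + 14×4 = 133
Boston: 11×4 + 9×2 + 7×3 + 8×3 + 14×2 = 135
Chicago: 11×0 + 9×1 + 7×4 + 8×2 + 14×1 = 67

Boston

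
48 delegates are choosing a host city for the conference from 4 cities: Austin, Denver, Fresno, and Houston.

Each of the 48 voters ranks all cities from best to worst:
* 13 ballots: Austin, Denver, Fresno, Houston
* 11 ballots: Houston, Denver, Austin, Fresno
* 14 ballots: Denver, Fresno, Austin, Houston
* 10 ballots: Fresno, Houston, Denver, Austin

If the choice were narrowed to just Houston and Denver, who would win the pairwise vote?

Houston is ranked above Denver on 21 ballots; Denver above Houston on 27.

Denver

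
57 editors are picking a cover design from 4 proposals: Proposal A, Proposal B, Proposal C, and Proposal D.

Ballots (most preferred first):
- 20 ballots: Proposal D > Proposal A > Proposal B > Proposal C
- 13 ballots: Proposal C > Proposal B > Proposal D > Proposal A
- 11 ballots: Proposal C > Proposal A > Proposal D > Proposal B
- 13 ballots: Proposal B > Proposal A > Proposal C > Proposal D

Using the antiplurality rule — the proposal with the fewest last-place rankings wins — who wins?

Last-place votes: Proposal A 13, Proposal B 11, Proposal C 20, Proposal D 13.

Proposal B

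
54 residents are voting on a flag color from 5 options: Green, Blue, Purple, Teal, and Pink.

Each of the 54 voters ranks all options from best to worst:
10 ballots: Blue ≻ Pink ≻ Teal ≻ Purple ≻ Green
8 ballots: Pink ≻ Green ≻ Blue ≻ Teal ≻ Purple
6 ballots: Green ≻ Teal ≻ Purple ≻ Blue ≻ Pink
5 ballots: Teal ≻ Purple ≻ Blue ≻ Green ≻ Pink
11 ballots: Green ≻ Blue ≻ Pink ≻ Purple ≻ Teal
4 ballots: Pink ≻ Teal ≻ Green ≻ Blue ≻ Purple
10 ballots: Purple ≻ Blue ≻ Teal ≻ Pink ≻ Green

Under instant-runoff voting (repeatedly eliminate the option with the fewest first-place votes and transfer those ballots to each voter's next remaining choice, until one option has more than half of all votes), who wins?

Pink

Round 1: Green 17, Blue 10, Purple 10, Teal 5, Pink 12. Teal eliminated.
Round 2: Green 17, Blue 10, Purple 15, Pink 12. Blue eliminated.
Round 3: Green 17, Purple 15, Pink 22. Purple eliminated.
Round 4: Green 22, Pink 32. Pink has a majority (≥28).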